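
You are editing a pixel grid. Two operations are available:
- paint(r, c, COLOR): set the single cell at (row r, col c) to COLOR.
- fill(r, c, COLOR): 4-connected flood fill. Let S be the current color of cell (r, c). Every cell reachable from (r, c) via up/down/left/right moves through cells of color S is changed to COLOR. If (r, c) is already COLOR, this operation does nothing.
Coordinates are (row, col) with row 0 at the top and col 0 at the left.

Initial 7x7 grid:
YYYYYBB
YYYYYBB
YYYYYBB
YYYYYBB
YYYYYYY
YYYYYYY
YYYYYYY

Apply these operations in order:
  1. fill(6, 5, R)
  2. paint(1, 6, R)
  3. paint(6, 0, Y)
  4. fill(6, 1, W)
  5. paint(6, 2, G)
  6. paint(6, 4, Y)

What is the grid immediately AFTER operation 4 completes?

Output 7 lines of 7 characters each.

Answer: WWWWWBB
WWWWWBR
WWWWWBB
WWWWWBB
WWWWWWW
WWWWWWW
YWWWWWW

Derivation:
After op 1 fill(6,5,R) [41 cells changed]:
RRRRRBB
RRRRRBB
RRRRRBB
RRRRRBB
RRRRRRR
RRRRRRR
RRRRRRR
After op 2 paint(1,6,R):
RRRRRBB
RRRRRBR
RRRRRBB
RRRRRBB
RRRRRRR
RRRRRRR
RRRRRRR
After op 3 paint(6,0,Y):
RRRRRBB
RRRRRBR
RRRRRBB
RRRRRBB
RRRRRRR
RRRRRRR
YRRRRRR
After op 4 fill(6,1,W) [40 cells changed]:
WWWWWBB
WWWWWBR
WWWWWBB
WWWWWBB
WWWWWWW
WWWWWWW
YWWWWWW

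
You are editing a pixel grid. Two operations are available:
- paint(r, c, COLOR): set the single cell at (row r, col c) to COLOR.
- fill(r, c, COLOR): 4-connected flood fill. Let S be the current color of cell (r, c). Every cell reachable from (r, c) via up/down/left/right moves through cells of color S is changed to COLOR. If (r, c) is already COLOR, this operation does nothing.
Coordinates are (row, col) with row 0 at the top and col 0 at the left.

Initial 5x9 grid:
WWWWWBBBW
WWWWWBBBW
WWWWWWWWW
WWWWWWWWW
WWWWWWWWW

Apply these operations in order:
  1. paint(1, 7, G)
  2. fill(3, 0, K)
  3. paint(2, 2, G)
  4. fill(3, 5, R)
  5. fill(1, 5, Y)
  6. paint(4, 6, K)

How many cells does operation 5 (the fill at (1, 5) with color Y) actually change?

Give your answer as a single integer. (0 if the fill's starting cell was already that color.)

After op 1 paint(1,7,G):
WWWWWBBBW
WWWWWBBGW
WWWWWWWWW
WWWWWWWWW
WWWWWWWWW
After op 2 fill(3,0,K) [39 cells changed]:
KKKKKBBBK
KKKKKBBGK
KKKKKKKKK
KKKKKKKKK
KKKKKKKKK
After op 3 paint(2,2,G):
KKKKKBBBK
KKKKKBBGK
KKGKKKKKK
KKKKKKKKK
KKKKKKKKK
After op 4 fill(3,5,R) [38 cells changed]:
RRRRRBBBR
RRRRRBBGR
RRGRRRRRR
RRRRRRRRR
RRRRRRRRR
After op 5 fill(1,5,Y) [5 cells changed]:
RRRRRYYYR
RRRRRYYGR
RRGRRRRRR
RRRRRRRRR
RRRRRRRRR

Answer: 5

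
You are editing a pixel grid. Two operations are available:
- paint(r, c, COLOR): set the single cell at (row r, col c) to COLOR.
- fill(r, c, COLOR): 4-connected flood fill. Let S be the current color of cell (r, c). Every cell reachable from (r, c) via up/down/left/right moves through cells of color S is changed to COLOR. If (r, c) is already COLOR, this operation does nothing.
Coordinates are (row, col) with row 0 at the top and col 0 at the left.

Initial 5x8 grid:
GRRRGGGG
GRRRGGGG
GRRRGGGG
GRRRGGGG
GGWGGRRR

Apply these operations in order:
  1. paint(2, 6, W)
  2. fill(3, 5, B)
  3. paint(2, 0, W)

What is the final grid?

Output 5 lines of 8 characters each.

After op 1 paint(2,6,W):
GRRRGGGG
GRRRGGGG
GRRRGGWG
GRRRGGGG
GGWGGRRR
After op 2 fill(3,5,B) [17 cells changed]:
GRRRBBBB
GRRRBBBB
GRRRBBWB
GRRRBBBB
GGWBBRRR
After op 3 paint(2,0,W):
GRRRBBBB
GRRRBBBB
WRRRBBWB
GRRRBBBB
GGWBBRRR

Answer: GRRRBBBB
GRRRBBBB
WRRRBBWB
GRRRBBBB
GGWBBRRR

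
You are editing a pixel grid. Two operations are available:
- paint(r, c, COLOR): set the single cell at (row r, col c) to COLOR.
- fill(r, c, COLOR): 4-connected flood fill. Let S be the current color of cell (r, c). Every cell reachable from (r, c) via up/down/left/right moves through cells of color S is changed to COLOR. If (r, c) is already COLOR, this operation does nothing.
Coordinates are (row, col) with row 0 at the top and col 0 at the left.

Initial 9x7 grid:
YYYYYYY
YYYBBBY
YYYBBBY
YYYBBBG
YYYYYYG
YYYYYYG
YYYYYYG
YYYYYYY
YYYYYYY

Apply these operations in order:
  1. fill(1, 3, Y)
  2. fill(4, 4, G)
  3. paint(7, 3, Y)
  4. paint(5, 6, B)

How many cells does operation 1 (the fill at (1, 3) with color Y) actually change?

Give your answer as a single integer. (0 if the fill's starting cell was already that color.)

After op 1 fill(1,3,Y) [9 cells changed]:
YYYYYYY
YYYYYYY
YYYYYYY
YYYYYYG
YYYYYYG
YYYYYYG
YYYYYYG
YYYYYYY
YYYYYYY

Answer: 9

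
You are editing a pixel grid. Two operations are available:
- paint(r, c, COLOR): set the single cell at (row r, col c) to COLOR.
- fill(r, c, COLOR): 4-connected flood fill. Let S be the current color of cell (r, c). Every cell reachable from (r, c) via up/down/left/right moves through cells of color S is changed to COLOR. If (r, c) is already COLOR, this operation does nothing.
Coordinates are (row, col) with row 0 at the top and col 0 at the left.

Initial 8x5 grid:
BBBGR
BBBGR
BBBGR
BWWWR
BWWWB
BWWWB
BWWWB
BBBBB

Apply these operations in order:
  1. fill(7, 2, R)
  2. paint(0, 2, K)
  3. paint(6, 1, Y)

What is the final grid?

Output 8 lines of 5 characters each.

Answer: RRKGR
RRRGR
RRRGR
RWWWR
RWWWR
RWWWR
RYWWR
RRRRR

Derivation:
After op 1 fill(7,2,R) [21 cells changed]:
RRRGR
RRRGR
RRRGR
RWWWR
RWWWR
RWWWR
RWWWR
RRRRR
After op 2 paint(0,2,K):
RRKGR
RRRGR
RRRGR
RWWWR
RWWWR
RWWWR
RWWWR
RRRRR
After op 3 paint(6,1,Y):
RRKGR
RRRGR
RRRGR
RWWWR
RWWWR
RWWWR
RYWWR
RRRRR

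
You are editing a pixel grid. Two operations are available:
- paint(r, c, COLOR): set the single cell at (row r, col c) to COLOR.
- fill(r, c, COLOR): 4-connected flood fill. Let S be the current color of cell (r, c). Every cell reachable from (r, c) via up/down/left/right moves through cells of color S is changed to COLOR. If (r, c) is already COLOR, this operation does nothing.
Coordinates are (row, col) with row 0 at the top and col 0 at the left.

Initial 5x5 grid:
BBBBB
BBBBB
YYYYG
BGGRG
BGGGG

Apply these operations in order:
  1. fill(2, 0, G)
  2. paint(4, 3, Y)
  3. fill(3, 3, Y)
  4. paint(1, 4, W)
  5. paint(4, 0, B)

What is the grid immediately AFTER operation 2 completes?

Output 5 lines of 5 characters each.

Answer: BBBBB
BBBBB
GGGGG
BGGRG
BGGYG

Derivation:
After op 1 fill(2,0,G) [4 cells changed]:
BBBBB
BBBBB
GGGGG
BGGRG
BGGGG
After op 2 paint(4,3,Y):
BBBBB
BBBBB
GGGGG
BGGRG
BGGYG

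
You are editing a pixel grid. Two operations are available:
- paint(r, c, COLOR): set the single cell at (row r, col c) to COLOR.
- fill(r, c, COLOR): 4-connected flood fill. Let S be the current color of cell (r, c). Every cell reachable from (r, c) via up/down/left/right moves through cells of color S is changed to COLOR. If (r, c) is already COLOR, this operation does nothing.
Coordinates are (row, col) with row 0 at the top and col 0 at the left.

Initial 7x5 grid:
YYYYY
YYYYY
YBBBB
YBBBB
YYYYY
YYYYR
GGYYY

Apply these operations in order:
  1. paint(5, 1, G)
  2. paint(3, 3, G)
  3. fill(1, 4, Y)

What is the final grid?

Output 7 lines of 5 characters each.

Answer: YYYYY
YYYYY
YBBBB
YBBGB
YYYYY
YGYYR
GGYYY

Derivation:
After op 1 paint(5,1,G):
YYYYY
YYYYY
YBBBB
YBBBB
YYYYY
YGYYR
GGYYY
After op 2 paint(3,3,G):
YYYYY
YYYYY
YBBBB
YBBGB
YYYYY
YGYYR
GGYYY
After op 3 fill(1,4,Y) [0 cells changed]:
YYYYY
YYYYY
YBBBB
YBBGB
YYYYY
YGYYR
GGYYY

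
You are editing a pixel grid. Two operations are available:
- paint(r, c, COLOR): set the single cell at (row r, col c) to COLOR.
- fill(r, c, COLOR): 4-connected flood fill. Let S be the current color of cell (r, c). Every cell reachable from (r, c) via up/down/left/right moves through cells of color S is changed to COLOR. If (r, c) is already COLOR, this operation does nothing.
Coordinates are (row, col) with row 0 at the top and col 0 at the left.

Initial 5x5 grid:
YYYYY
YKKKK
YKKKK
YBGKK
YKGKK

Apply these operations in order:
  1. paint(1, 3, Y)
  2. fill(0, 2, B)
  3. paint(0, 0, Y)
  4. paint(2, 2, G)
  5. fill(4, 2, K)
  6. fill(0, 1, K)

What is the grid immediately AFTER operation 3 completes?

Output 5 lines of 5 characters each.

Answer: YBBBB
BKKBK
BKKKK
BBGKK
BKGKK

Derivation:
After op 1 paint(1,3,Y):
YYYYY
YKKYK
YKKKK
YBGKK
YKGKK
After op 2 fill(0,2,B) [10 cells changed]:
BBBBB
BKKBK
BKKKK
BBGKK
BKGKK
After op 3 paint(0,0,Y):
YBBBB
BKKBK
BKKKK
BBGKK
BKGKK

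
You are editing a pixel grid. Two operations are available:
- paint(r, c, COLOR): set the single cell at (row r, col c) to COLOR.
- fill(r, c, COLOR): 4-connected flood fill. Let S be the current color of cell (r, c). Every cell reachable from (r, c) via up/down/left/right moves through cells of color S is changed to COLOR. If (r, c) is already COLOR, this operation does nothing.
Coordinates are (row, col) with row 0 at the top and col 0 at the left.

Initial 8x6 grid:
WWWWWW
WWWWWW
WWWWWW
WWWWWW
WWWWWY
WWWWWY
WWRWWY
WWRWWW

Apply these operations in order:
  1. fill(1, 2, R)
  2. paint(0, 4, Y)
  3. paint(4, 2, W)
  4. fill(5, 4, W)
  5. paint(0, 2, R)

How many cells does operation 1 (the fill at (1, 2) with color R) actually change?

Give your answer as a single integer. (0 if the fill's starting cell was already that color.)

After op 1 fill(1,2,R) [43 cells changed]:
RRRRRR
RRRRRR
RRRRRR
RRRRRR
RRRRRY
RRRRRY
RRRRRY
RRRRRR

Answer: 43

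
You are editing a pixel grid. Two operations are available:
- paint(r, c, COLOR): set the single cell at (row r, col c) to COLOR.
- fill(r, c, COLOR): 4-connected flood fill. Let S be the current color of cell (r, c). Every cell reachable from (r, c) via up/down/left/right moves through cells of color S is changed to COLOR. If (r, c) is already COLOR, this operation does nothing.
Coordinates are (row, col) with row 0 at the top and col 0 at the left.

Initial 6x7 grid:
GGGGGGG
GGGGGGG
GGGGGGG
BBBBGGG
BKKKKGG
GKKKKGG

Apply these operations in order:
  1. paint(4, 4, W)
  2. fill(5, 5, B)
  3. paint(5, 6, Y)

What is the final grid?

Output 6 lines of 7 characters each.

Answer: BBBBBBB
BBBBBBB
BBBBBBB
BBBBBBB
BKKKWBB
GKKKKBY

Derivation:
After op 1 paint(4,4,W):
GGGGGGG
GGGGGGG
GGGGGGG
BBBBGGG
BKKKWGG
GKKKKGG
After op 2 fill(5,5,B) [28 cells changed]:
BBBBBBB
BBBBBBB
BBBBBBB
BBBBBBB
BKKKWBB
GKKKKBB
After op 3 paint(5,6,Y):
BBBBBBB
BBBBBBB
BBBBBBB
BBBBBBB
BKKKWBB
GKKKKBY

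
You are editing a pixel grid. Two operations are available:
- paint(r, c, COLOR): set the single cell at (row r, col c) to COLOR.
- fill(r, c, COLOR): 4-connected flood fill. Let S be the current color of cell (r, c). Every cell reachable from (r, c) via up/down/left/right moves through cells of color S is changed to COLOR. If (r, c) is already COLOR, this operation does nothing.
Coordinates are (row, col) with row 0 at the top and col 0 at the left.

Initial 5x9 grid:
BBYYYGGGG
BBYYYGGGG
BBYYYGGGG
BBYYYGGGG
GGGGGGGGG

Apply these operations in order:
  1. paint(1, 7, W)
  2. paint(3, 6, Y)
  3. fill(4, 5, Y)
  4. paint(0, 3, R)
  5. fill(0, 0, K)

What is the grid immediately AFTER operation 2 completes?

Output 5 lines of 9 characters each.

Answer: BBYYYGGGG
BBYYYGGWG
BBYYYGGGG
BBYYYGYGG
GGGGGGGGG

Derivation:
After op 1 paint(1,7,W):
BBYYYGGGG
BBYYYGGWG
BBYYYGGGG
BBYYYGGGG
GGGGGGGGG
After op 2 paint(3,6,Y):
BBYYYGGGG
BBYYYGGWG
BBYYYGGGG
BBYYYGYGG
GGGGGGGGG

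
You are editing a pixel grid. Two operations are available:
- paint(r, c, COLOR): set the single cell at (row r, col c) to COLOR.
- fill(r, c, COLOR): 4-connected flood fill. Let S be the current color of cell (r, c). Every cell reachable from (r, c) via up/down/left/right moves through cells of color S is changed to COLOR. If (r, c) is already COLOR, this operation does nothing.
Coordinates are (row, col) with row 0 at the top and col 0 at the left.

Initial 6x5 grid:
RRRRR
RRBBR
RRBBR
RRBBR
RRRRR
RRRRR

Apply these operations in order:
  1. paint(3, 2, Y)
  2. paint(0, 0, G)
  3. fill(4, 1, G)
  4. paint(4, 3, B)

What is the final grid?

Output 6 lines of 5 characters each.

After op 1 paint(3,2,Y):
RRRRR
RRBBR
RRBBR
RRYBR
RRRRR
RRRRR
After op 2 paint(0,0,G):
GRRRR
RRBBR
RRBBR
RRYBR
RRRRR
RRRRR
After op 3 fill(4,1,G) [23 cells changed]:
GGGGG
GGBBG
GGBBG
GGYBG
GGGGG
GGGGG
After op 4 paint(4,3,B):
GGGGG
GGBBG
GGBBG
GGYBG
GGGBG
GGGGG

Answer: GGGGG
GGBBG
GGBBG
GGYBG
GGGBG
GGGGG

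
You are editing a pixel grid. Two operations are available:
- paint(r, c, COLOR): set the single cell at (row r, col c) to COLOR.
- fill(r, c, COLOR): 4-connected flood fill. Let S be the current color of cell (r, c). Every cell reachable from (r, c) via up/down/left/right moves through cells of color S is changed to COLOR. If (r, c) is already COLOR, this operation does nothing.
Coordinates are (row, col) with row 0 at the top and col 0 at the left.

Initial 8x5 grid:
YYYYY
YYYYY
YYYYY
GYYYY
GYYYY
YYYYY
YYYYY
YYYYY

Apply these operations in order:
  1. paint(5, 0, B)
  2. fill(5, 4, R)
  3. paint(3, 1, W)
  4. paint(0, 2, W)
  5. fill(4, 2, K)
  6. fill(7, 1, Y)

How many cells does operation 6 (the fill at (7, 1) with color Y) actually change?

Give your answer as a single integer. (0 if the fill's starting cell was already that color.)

After op 1 paint(5,0,B):
YYYYY
YYYYY
YYYYY
GYYYY
GYYYY
BYYYY
YYYYY
YYYYY
After op 2 fill(5,4,R) [37 cells changed]:
RRRRR
RRRRR
RRRRR
GRRRR
GRRRR
BRRRR
RRRRR
RRRRR
After op 3 paint(3,1,W):
RRRRR
RRRRR
RRRRR
GWRRR
GRRRR
BRRRR
RRRRR
RRRRR
After op 4 paint(0,2,W):
RRWRR
RRRRR
RRRRR
GWRRR
GRRRR
BRRRR
RRRRR
RRRRR
After op 5 fill(4,2,K) [35 cells changed]:
KKWKK
KKKKK
KKKKK
GWKKK
GKKKK
BKKKK
KKKKK
KKKKK
After op 6 fill(7,1,Y) [35 cells changed]:
YYWYY
YYYYY
YYYYY
GWYYY
GYYYY
BYYYY
YYYYY
YYYYY

Answer: 35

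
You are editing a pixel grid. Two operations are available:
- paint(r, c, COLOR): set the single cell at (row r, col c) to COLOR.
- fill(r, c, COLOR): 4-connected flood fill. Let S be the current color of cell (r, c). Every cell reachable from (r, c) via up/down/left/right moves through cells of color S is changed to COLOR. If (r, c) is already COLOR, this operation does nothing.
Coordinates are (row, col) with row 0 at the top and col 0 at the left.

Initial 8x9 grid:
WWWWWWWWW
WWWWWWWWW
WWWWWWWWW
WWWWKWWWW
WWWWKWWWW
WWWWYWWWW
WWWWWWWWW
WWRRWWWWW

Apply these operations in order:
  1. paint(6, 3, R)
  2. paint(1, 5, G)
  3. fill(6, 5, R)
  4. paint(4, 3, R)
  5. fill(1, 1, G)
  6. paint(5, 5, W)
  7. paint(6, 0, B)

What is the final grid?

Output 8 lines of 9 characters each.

After op 1 paint(6,3,R):
WWWWWWWWW
WWWWWWWWW
WWWWWWWWW
WWWWKWWWW
WWWWKWWWW
WWWWYWWWW
WWWRWWWWW
WWRRWWWWW
After op 2 paint(1,5,G):
WWWWWWWWW
WWWWWGWWW
WWWWWWWWW
WWWWKWWWW
WWWWKWWWW
WWWWYWWWW
WWWRWWWWW
WWRRWWWWW
After op 3 fill(6,5,R) [65 cells changed]:
RRRRRRRRR
RRRRRGRRR
RRRRRRRRR
RRRRKRRRR
RRRRKRRRR
RRRRYRRRR
RRRRRRRRR
RRRRRRRRR
After op 4 paint(4,3,R):
RRRRRRRRR
RRRRRGRRR
RRRRRRRRR
RRRRKRRRR
RRRRKRRRR
RRRRYRRRR
RRRRRRRRR
RRRRRRRRR
After op 5 fill(1,1,G) [68 cells changed]:
GGGGGGGGG
GGGGGGGGG
GGGGGGGGG
GGGGKGGGG
GGGGKGGGG
GGGGYGGGG
GGGGGGGGG
GGGGGGGGG
After op 6 paint(5,5,W):
GGGGGGGGG
GGGGGGGGG
GGGGGGGGG
GGGGKGGGG
GGGGKGGGG
GGGGYWGGG
GGGGGGGGG
GGGGGGGGG
After op 7 paint(6,0,B):
GGGGGGGGG
GGGGGGGGG
GGGGGGGGG
GGGGKGGGG
GGGGKGGGG
GGGGYWGGG
BGGGGGGGG
GGGGGGGGG

Answer: GGGGGGGGG
GGGGGGGGG
GGGGGGGGG
GGGGKGGGG
GGGGKGGGG
GGGGYWGGG
BGGGGGGGG
GGGGGGGGG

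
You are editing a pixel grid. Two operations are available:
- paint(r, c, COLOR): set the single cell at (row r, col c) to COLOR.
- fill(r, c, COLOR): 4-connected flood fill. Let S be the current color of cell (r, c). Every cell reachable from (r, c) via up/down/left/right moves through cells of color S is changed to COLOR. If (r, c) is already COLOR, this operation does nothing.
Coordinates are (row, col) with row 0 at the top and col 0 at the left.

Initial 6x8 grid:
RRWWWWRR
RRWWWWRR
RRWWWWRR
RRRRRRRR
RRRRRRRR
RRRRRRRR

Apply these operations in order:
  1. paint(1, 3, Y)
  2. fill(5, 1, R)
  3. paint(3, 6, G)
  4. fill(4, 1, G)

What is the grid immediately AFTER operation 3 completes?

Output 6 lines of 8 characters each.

Answer: RRWWWWRR
RRWYWWRR
RRWWWWRR
RRRRRRGR
RRRRRRRR
RRRRRRRR

Derivation:
After op 1 paint(1,3,Y):
RRWWWWRR
RRWYWWRR
RRWWWWRR
RRRRRRRR
RRRRRRRR
RRRRRRRR
After op 2 fill(5,1,R) [0 cells changed]:
RRWWWWRR
RRWYWWRR
RRWWWWRR
RRRRRRRR
RRRRRRRR
RRRRRRRR
After op 3 paint(3,6,G):
RRWWWWRR
RRWYWWRR
RRWWWWRR
RRRRRRGR
RRRRRRRR
RRRRRRRR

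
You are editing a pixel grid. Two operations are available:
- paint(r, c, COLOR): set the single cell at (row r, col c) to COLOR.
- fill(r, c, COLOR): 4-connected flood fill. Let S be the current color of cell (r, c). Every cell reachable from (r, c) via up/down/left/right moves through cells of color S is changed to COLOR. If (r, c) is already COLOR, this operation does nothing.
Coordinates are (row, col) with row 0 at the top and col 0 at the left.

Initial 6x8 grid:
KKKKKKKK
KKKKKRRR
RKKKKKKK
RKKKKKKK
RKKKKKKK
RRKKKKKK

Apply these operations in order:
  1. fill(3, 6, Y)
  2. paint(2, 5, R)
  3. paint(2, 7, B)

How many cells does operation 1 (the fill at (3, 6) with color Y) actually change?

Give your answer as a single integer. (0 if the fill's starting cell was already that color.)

After op 1 fill(3,6,Y) [40 cells changed]:
YYYYYYYY
YYYYYRRR
RYYYYYYY
RYYYYYYY
RYYYYYYY
RRYYYYYY

Answer: 40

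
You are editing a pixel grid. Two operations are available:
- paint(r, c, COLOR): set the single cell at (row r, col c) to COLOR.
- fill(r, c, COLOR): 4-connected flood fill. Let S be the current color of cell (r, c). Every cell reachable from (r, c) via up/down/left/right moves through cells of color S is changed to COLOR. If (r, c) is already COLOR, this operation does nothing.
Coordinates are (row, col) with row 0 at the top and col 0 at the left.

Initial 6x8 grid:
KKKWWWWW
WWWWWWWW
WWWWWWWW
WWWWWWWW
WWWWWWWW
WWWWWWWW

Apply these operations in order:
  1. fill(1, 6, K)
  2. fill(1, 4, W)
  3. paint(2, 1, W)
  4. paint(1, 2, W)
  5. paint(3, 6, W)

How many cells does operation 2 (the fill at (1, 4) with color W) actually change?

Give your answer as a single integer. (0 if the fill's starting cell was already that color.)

After op 1 fill(1,6,K) [45 cells changed]:
KKKKKKKK
KKKKKKKK
KKKKKKKK
KKKKKKKK
KKKKKKKK
KKKKKKKK
After op 2 fill(1,4,W) [48 cells changed]:
WWWWWWWW
WWWWWWWW
WWWWWWWW
WWWWWWWW
WWWWWWWW
WWWWWWWW

Answer: 48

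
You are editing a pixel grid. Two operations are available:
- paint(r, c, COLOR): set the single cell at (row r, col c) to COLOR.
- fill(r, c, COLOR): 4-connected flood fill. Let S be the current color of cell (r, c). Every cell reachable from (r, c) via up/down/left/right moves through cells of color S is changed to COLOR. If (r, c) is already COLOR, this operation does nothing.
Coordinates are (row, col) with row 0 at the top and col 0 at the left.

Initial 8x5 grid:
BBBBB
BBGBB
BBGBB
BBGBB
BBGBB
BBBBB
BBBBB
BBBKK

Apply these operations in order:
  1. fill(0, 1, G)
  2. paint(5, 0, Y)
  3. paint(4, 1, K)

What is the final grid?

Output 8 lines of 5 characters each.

Answer: GGGGG
GGGGG
GGGGG
GGGGG
GKGGG
YGGGG
GGGGG
GGGKK

Derivation:
After op 1 fill(0,1,G) [34 cells changed]:
GGGGG
GGGGG
GGGGG
GGGGG
GGGGG
GGGGG
GGGGG
GGGKK
After op 2 paint(5,0,Y):
GGGGG
GGGGG
GGGGG
GGGGG
GGGGG
YGGGG
GGGGG
GGGKK
After op 3 paint(4,1,K):
GGGGG
GGGGG
GGGGG
GGGGG
GKGGG
YGGGG
GGGGG
GGGKK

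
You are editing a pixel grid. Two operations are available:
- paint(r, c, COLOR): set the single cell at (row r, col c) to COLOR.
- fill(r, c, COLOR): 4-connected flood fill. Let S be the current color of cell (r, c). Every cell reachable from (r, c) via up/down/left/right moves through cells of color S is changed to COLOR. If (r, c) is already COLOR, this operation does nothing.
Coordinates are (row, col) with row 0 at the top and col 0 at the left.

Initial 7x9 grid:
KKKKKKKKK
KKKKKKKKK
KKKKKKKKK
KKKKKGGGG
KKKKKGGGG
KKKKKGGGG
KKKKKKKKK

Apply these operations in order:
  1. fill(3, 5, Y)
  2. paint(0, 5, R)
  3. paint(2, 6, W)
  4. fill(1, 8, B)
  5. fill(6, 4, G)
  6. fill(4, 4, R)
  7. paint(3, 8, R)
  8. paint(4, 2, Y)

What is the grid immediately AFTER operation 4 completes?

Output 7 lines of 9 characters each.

Answer: BBBBBRBBB
BBBBBBBBB
BBBBBBWBB
BBBBBYYYY
BBBBBYYYY
BBBBBYYYY
BBBBBBBBB

Derivation:
After op 1 fill(3,5,Y) [12 cells changed]:
KKKKKKKKK
KKKKKKKKK
KKKKKKKKK
KKKKKYYYY
KKKKKYYYY
KKKKKYYYY
KKKKKKKKK
After op 2 paint(0,5,R):
KKKKKRKKK
KKKKKKKKK
KKKKKKKKK
KKKKKYYYY
KKKKKYYYY
KKKKKYYYY
KKKKKKKKK
After op 3 paint(2,6,W):
KKKKKRKKK
KKKKKKKKK
KKKKKKWKK
KKKKKYYYY
KKKKKYYYY
KKKKKYYYY
KKKKKKKKK
After op 4 fill(1,8,B) [49 cells changed]:
BBBBBRBBB
BBBBBBBBB
BBBBBBWBB
BBBBBYYYY
BBBBBYYYY
BBBBBYYYY
BBBBBBBBB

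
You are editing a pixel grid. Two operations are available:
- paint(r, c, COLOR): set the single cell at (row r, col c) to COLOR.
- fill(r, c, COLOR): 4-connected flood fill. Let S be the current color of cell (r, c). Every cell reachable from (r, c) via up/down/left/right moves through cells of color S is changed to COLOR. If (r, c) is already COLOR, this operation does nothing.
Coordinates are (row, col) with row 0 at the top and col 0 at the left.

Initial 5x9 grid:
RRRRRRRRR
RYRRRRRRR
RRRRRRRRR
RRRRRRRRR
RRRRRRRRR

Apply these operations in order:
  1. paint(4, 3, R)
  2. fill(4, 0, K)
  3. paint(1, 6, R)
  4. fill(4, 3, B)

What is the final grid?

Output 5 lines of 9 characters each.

After op 1 paint(4,3,R):
RRRRRRRRR
RYRRRRRRR
RRRRRRRRR
RRRRRRRRR
RRRRRRRRR
After op 2 fill(4,0,K) [44 cells changed]:
KKKKKKKKK
KYKKKKKKK
KKKKKKKKK
KKKKKKKKK
KKKKKKKKK
After op 3 paint(1,6,R):
KKKKKKKKK
KYKKKKRKK
KKKKKKKKK
KKKKKKKKK
KKKKKKKKK
After op 4 fill(4,3,B) [43 cells changed]:
BBBBBBBBB
BYBBBBRBB
BBBBBBBBB
BBBBBBBBB
BBBBBBBBB

Answer: BBBBBBBBB
BYBBBBRBB
BBBBBBBBB
BBBBBBBBB
BBBBBBBBB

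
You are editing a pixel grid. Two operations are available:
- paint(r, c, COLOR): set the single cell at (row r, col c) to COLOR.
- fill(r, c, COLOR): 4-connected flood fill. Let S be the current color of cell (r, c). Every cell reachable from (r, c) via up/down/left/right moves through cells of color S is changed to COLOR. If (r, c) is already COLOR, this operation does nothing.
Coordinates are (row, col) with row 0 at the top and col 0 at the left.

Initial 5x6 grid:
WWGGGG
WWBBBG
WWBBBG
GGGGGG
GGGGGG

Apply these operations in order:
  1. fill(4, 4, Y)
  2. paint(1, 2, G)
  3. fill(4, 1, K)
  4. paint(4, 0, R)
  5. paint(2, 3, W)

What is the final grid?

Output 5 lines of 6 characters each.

After op 1 fill(4,4,Y) [18 cells changed]:
WWYYYY
WWBBBY
WWBBBY
YYYYYY
YYYYYY
After op 2 paint(1,2,G):
WWYYYY
WWGBBY
WWBBBY
YYYYYY
YYYYYY
After op 3 fill(4,1,K) [18 cells changed]:
WWKKKK
WWGBBK
WWBBBK
KKKKKK
KKKKKK
After op 4 paint(4,0,R):
WWKKKK
WWGBBK
WWBBBK
KKKKKK
RKKKKK
After op 5 paint(2,3,W):
WWKKKK
WWGBBK
WWBWBK
KKKKKK
RKKKKK

Answer: WWKKKK
WWGBBK
WWBWBK
KKKKKK
RKKKKK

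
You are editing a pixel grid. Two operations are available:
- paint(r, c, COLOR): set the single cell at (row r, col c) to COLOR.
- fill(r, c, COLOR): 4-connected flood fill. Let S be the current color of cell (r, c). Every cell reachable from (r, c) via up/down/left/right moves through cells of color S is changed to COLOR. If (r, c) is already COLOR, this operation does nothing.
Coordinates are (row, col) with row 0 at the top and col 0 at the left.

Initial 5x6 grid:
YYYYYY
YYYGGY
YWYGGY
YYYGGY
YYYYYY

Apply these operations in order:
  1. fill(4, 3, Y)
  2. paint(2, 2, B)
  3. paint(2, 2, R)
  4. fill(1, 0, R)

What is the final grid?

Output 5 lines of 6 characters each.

After op 1 fill(4,3,Y) [0 cells changed]:
YYYYYY
YYYGGY
YWYGGY
YYYGGY
YYYYYY
After op 2 paint(2,2,B):
YYYYYY
YYYGGY
YWBGGY
YYYGGY
YYYYYY
After op 3 paint(2,2,R):
YYYYYY
YYYGGY
YWRGGY
YYYGGY
YYYYYY
After op 4 fill(1,0,R) [22 cells changed]:
RRRRRR
RRRGGR
RWRGGR
RRRGGR
RRRRRR

Answer: RRRRRR
RRRGGR
RWRGGR
RRRGGR
RRRRRR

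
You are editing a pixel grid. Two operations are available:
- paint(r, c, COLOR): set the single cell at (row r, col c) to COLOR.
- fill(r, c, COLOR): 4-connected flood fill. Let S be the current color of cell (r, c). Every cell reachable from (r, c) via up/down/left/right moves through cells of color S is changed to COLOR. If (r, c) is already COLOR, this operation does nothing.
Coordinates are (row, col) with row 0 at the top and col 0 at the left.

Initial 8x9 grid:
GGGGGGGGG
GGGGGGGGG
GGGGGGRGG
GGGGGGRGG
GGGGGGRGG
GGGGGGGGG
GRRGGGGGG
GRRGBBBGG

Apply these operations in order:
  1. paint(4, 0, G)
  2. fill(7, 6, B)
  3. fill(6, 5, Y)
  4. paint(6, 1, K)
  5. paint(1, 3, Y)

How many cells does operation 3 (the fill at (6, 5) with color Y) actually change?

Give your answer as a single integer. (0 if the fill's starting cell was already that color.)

Answer: 62

Derivation:
After op 1 paint(4,0,G):
GGGGGGGGG
GGGGGGGGG
GGGGGGRGG
GGGGGGRGG
GGGGGGRGG
GGGGGGGGG
GRRGGGGGG
GRRGBBBGG
After op 2 fill(7,6,B) [0 cells changed]:
GGGGGGGGG
GGGGGGGGG
GGGGGGRGG
GGGGGGRGG
GGGGGGRGG
GGGGGGGGG
GRRGGGGGG
GRRGBBBGG
After op 3 fill(6,5,Y) [62 cells changed]:
YYYYYYYYY
YYYYYYYYY
YYYYYYRYY
YYYYYYRYY
YYYYYYRYY
YYYYYYYYY
YRRYYYYYY
YRRYBBBYY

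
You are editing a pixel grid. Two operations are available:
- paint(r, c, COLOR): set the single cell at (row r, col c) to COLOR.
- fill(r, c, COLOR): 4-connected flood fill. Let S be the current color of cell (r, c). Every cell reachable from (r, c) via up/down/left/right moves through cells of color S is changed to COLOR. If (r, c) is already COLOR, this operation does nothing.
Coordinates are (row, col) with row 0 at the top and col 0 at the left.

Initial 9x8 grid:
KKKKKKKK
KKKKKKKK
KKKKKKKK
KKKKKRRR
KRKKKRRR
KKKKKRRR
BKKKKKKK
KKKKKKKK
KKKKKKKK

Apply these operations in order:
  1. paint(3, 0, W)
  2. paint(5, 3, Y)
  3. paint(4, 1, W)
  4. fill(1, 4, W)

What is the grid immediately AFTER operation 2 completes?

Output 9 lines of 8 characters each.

After op 1 paint(3,0,W):
KKKKKKKK
KKKKKKKK
KKKKKKKK
WKKKKRRR
KRKKKRRR
KKKKKRRR
BKKKKKKK
KKKKKKKK
KKKKKKKK
After op 2 paint(5,3,Y):
KKKKKKKK
KKKKKKKK
KKKKKKKK
WKKKKRRR
KRKKKRRR
KKKYKRRR
BKKKKKKK
KKKKKKKK
KKKKKKKK

Answer: KKKKKKKK
KKKKKKKK
KKKKKKKK
WKKKKRRR
KRKKKRRR
KKKYKRRR
BKKKKKKK
KKKKKKKK
KKKKKKKK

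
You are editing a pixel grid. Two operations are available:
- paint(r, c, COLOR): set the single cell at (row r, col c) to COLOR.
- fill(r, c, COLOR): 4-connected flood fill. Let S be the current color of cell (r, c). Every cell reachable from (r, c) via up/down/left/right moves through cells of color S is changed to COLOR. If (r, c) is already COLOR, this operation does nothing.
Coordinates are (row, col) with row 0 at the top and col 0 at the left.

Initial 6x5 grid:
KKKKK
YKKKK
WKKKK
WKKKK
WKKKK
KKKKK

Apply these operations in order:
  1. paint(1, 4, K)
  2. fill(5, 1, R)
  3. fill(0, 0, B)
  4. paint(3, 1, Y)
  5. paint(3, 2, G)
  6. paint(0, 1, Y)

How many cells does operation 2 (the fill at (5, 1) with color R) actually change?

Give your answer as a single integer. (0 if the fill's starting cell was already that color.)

Answer: 26

Derivation:
After op 1 paint(1,4,K):
KKKKK
YKKKK
WKKKK
WKKKK
WKKKK
KKKKK
After op 2 fill(5,1,R) [26 cells changed]:
RRRRR
YRRRR
WRRRR
WRRRR
WRRRR
RRRRR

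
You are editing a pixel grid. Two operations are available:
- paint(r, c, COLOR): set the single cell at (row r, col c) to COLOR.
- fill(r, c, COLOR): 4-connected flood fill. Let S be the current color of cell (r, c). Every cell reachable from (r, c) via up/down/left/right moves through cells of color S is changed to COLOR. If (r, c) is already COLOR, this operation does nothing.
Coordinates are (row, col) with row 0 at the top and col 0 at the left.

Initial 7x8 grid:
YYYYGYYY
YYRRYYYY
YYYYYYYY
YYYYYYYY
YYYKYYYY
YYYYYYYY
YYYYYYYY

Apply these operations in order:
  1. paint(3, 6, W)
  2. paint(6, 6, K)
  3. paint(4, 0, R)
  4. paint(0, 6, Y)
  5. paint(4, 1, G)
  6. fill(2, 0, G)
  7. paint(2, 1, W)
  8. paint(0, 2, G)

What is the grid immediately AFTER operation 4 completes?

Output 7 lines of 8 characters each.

Answer: YYYYGYYY
YYRRYYYY
YYYYYYYY
YYYYYYWY
RYYKYYYY
YYYYYYYY
YYYYYYKY

Derivation:
After op 1 paint(3,6,W):
YYYYGYYY
YYRRYYYY
YYYYYYYY
YYYYYYWY
YYYKYYYY
YYYYYYYY
YYYYYYYY
After op 2 paint(6,6,K):
YYYYGYYY
YYRRYYYY
YYYYYYYY
YYYYYYWY
YYYKYYYY
YYYYYYYY
YYYYYYKY
After op 3 paint(4,0,R):
YYYYGYYY
YYRRYYYY
YYYYYYYY
YYYYYYWY
RYYKYYYY
YYYYYYYY
YYYYYYKY
After op 4 paint(0,6,Y):
YYYYGYYY
YYRRYYYY
YYYYYYYY
YYYYYYWY
RYYKYYYY
YYYYYYYY
YYYYYYKY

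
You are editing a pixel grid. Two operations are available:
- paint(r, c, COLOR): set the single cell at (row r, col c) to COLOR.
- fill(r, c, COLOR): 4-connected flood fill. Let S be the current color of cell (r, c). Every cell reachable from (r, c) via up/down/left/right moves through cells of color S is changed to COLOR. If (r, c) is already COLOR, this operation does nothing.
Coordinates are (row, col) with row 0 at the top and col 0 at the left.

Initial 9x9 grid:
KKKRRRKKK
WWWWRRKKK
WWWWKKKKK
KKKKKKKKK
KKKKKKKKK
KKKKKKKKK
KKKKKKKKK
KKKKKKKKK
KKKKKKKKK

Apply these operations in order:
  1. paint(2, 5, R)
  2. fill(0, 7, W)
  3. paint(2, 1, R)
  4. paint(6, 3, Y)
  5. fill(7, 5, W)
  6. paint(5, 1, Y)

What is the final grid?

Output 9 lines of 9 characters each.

After op 1 paint(2,5,R):
KKKRRRKKK
WWWWRRKKK
WWWWKRKKK
KKKKKKKKK
KKKKKKKKK
KKKKKKKKK
KKKKKKKKK
KKKKKKKKK
KKKKKKKKK
After op 2 fill(0,7,W) [64 cells changed]:
KKKRRRWWW
WWWWRRWWW
WWWWWRWWW
WWWWWWWWW
WWWWWWWWW
WWWWWWWWW
WWWWWWWWW
WWWWWWWWW
WWWWWWWWW
After op 3 paint(2,1,R):
KKKRRRWWW
WWWWRRWWW
WRWWWRWWW
WWWWWWWWW
WWWWWWWWW
WWWWWWWWW
WWWWWWWWW
WWWWWWWWW
WWWWWWWWW
After op 4 paint(6,3,Y):
KKKRRRWWW
WWWWRRWWW
WRWWWRWWW
WWWWWWWWW
WWWWWWWWW
WWWWWWWWW
WWWYWWWWW
WWWWWWWWW
WWWWWWWWW
After op 5 fill(7,5,W) [0 cells changed]:
KKKRRRWWW
WWWWRRWWW
WRWWWRWWW
WWWWWWWWW
WWWWWWWWW
WWWWWWWWW
WWWYWWWWW
WWWWWWWWW
WWWWWWWWW
After op 6 paint(5,1,Y):
KKKRRRWWW
WWWWRRWWW
WRWWWRWWW
WWWWWWWWW
WWWWWWWWW
WYWWWWWWW
WWWYWWWWW
WWWWWWWWW
WWWWWWWWW

Answer: KKKRRRWWW
WWWWRRWWW
WRWWWRWWW
WWWWWWWWW
WWWWWWWWW
WYWWWWWWW
WWWYWWWWW
WWWWWWWWW
WWWWWWWWW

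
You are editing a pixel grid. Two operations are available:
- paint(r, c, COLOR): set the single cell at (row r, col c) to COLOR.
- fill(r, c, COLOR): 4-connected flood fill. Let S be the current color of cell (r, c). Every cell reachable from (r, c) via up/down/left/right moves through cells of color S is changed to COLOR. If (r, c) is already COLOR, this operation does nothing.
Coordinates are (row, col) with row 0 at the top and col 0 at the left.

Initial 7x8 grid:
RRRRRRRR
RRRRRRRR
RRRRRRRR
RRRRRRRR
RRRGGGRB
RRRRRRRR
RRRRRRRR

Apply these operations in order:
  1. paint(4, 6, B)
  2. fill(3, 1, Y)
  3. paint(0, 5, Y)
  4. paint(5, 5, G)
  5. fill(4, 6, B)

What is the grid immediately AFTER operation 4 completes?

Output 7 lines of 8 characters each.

After op 1 paint(4,6,B):
RRRRRRRR
RRRRRRRR
RRRRRRRR
RRRRRRRR
RRRGGGBB
RRRRRRRR
RRRRRRRR
After op 2 fill(3,1,Y) [51 cells changed]:
YYYYYYYY
YYYYYYYY
YYYYYYYY
YYYYYYYY
YYYGGGBB
YYYYYYYY
YYYYYYYY
After op 3 paint(0,5,Y):
YYYYYYYY
YYYYYYYY
YYYYYYYY
YYYYYYYY
YYYGGGBB
YYYYYYYY
YYYYYYYY
After op 4 paint(5,5,G):
YYYYYYYY
YYYYYYYY
YYYYYYYY
YYYYYYYY
YYYGGGBB
YYYYYGYY
YYYYYYYY

Answer: YYYYYYYY
YYYYYYYY
YYYYYYYY
YYYYYYYY
YYYGGGBB
YYYYYGYY
YYYYYYYY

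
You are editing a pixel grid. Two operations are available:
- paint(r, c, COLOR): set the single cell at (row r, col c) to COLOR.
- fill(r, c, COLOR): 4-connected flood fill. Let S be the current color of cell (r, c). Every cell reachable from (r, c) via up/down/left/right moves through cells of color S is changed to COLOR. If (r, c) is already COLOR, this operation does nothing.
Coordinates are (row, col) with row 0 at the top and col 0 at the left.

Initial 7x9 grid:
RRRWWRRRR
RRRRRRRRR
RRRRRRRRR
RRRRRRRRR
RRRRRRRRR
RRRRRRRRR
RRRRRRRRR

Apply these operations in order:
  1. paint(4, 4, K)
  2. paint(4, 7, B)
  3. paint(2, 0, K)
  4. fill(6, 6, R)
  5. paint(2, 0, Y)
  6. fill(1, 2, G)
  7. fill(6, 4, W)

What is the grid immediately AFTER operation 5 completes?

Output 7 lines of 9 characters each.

After op 1 paint(4,4,K):
RRRWWRRRR
RRRRRRRRR
RRRRRRRRR
RRRRRRRRR
RRRRKRRRR
RRRRRRRRR
RRRRRRRRR
After op 2 paint(4,7,B):
RRRWWRRRR
RRRRRRRRR
RRRRRRRRR
RRRRRRRRR
RRRRKRRBR
RRRRRRRRR
RRRRRRRRR
After op 3 paint(2,0,K):
RRRWWRRRR
RRRRRRRRR
KRRRRRRRR
RRRRRRRRR
RRRRKRRBR
RRRRRRRRR
RRRRRRRRR
After op 4 fill(6,6,R) [0 cells changed]:
RRRWWRRRR
RRRRRRRRR
KRRRRRRRR
RRRRRRRRR
RRRRKRRBR
RRRRRRRRR
RRRRRRRRR
After op 5 paint(2,0,Y):
RRRWWRRRR
RRRRRRRRR
YRRRRRRRR
RRRRRRRRR
RRRRKRRBR
RRRRRRRRR
RRRRRRRRR

Answer: RRRWWRRRR
RRRRRRRRR
YRRRRRRRR
RRRRRRRRR
RRRRKRRBR
RRRRRRRRR
RRRRRRRRR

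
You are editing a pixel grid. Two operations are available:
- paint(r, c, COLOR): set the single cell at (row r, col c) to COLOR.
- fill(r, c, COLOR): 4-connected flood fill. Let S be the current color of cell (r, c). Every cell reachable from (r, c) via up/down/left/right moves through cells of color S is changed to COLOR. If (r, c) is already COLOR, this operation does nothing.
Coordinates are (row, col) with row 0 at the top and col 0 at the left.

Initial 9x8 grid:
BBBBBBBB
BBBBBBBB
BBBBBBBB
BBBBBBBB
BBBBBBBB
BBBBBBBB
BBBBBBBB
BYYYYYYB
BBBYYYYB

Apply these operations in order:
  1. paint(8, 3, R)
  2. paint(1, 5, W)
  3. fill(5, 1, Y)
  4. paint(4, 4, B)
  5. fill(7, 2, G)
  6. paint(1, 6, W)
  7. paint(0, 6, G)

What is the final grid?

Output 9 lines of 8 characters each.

Answer: GGGGGGGG
GGGGGWWG
GGGGGGGG
GGGGGGGG
GGGGBGGG
GGGGGGGG
GGGGGGGG
GGGGGGGG
GGGRGGGG

Derivation:
After op 1 paint(8,3,R):
BBBBBBBB
BBBBBBBB
BBBBBBBB
BBBBBBBB
BBBBBBBB
BBBBBBBB
BBBBBBBB
BYYYYYYB
BBBRYYYB
After op 2 paint(1,5,W):
BBBBBBBB
BBBBBWBB
BBBBBBBB
BBBBBBBB
BBBBBBBB
BBBBBBBB
BBBBBBBB
BYYYYYYB
BBBRYYYB
After op 3 fill(5,1,Y) [61 cells changed]:
YYYYYYYY
YYYYYWYY
YYYYYYYY
YYYYYYYY
YYYYYYYY
YYYYYYYY
YYYYYYYY
YYYYYYYY
YYYRYYYY
After op 4 paint(4,4,B):
YYYYYYYY
YYYYYWYY
YYYYYYYY
YYYYYYYY
YYYYBYYY
YYYYYYYY
YYYYYYYY
YYYYYYYY
YYYRYYYY
After op 5 fill(7,2,G) [69 cells changed]:
GGGGGGGG
GGGGGWGG
GGGGGGGG
GGGGGGGG
GGGGBGGG
GGGGGGGG
GGGGGGGG
GGGGGGGG
GGGRGGGG
After op 6 paint(1,6,W):
GGGGGGGG
GGGGGWWG
GGGGGGGG
GGGGGGGG
GGGGBGGG
GGGGGGGG
GGGGGGGG
GGGGGGGG
GGGRGGGG
After op 7 paint(0,6,G):
GGGGGGGG
GGGGGWWG
GGGGGGGG
GGGGGGGG
GGGGBGGG
GGGGGGGG
GGGGGGGG
GGGGGGGG
GGGRGGGG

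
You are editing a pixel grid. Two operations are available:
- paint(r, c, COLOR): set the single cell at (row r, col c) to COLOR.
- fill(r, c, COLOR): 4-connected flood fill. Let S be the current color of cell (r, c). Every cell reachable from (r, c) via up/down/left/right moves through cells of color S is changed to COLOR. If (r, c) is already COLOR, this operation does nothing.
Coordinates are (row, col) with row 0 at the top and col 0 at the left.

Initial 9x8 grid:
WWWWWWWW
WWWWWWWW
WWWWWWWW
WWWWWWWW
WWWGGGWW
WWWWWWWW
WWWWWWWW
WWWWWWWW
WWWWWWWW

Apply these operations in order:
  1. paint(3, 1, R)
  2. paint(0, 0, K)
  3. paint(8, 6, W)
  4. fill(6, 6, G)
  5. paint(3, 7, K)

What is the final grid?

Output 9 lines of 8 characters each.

Answer: KGGGGGGG
GGGGGGGG
GGGGGGGG
GRGGGGGK
GGGGGGGG
GGGGGGGG
GGGGGGGG
GGGGGGGG
GGGGGGGG

Derivation:
After op 1 paint(3,1,R):
WWWWWWWW
WWWWWWWW
WWWWWWWW
WRWWWWWW
WWWGGGWW
WWWWWWWW
WWWWWWWW
WWWWWWWW
WWWWWWWW
After op 2 paint(0,0,K):
KWWWWWWW
WWWWWWWW
WWWWWWWW
WRWWWWWW
WWWGGGWW
WWWWWWWW
WWWWWWWW
WWWWWWWW
WWWWWWWW
After op 3 paint(8,6,W):
KWWWWWWW
WWWWWWWW
WWWWWWWW
WRWWWWWW
WWWGGGWW
WWWWWWWW
WWWWWWWW
WWWWWWWW
WWWWWWWW
After op 4 fill(6,6,G) [67 cells changed]:
KGGGGGGG
GGGGGGGG
GGGGGGGG
GRGGGGGG
GGGGGGGG
GGGGGGGG
GGGGGGGG
GGGGGGGG
GGGGGGGG
After op 5 paint(3,7,K):
KGGGGGGG
GGGGGGGG
GGGGGGGG
GRGGGGGK
GGGGGGGG
GGGGGGGG
GGGGGGGG
GGGGGGGG
GGGGGGGG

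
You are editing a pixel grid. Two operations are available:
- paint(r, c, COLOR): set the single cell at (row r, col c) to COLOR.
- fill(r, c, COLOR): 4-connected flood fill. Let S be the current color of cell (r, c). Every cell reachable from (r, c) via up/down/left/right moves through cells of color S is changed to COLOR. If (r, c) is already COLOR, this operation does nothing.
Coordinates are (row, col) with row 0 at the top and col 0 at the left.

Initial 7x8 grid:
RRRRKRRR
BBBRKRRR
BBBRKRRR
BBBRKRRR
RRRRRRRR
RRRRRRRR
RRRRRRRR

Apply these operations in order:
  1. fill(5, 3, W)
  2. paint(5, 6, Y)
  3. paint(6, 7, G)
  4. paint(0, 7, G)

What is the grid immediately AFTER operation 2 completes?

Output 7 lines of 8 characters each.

Answer: WWWWKWWW
BBBWKWWW
BBBWKWWW
BBBWKWWW
WWWWWWWW
WWWWWWYW
WWWWWWWW

Derivation:
After op 1 fill(5,3,W) [43 cells changed]:
WWWWKWWW
BBBWKWWW
BBBWKWWW
BBBWKWWW
WWWWWWWW
WWWWWWWW
WWWWWWWW
After op 2 paint(5,6,Y):
WWWWKWWW
BBBWKWWW
BBBWKWWW
BBBWKWWW
WWWWWWWW
WWWWWWYW
WWWWWWWW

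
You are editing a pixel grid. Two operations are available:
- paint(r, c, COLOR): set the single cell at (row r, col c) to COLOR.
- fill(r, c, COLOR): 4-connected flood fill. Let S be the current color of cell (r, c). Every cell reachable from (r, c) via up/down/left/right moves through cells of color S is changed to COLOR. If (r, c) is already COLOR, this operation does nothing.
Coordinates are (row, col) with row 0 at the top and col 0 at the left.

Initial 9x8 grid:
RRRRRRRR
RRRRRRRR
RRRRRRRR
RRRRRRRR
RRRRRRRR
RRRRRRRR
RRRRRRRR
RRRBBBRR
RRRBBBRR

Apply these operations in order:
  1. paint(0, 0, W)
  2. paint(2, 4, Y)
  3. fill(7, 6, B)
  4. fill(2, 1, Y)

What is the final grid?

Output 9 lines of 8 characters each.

Answer: WYYYYYYY
YYYYYYYY
YYYYYYYY
YYYYYYYY
YYYYYYYY
YYYYYYYY
YYYYYYYY
YYYYYYYY
YYYYYYYY

Derivation:
After op 1 paint(0,0,W):
WRRRRRRR
RRRRRRRR
RRRRRRRR
RRRRRRRR
RRRRRRRR
RRRRRRRR
RRRRRRRR
RRRBBBRR
RRRBBBRR
After op 2 paint(2,4,Y):
WRRRRRRR
RRRRRRRR
RRRRYRRR
RRRRRRRR
RRRRRRRR
RRRRRRRR
RRRRRRRR
RRRBBBRR
RRRBBBRR
After op 3 fill(7,6,B) [64 cells changed]:
WBBBBBBB
BBBBBBBB
BBBBYBBB
BBBBBBBB
BBBBBBBB
BBBBBBBB
BBBBBBBB
BBBBBBBB
BBBBBBBB
After op 4 fill(2,1,Y) [70 cells changed]:
WYYYYYYY
YYYYYYYY
YYYYYYYY
YYYYYYYY
YYYYYYYY
YYYYYYYY
YYYYYYYY
YYYYYYYY
YYYYYYYY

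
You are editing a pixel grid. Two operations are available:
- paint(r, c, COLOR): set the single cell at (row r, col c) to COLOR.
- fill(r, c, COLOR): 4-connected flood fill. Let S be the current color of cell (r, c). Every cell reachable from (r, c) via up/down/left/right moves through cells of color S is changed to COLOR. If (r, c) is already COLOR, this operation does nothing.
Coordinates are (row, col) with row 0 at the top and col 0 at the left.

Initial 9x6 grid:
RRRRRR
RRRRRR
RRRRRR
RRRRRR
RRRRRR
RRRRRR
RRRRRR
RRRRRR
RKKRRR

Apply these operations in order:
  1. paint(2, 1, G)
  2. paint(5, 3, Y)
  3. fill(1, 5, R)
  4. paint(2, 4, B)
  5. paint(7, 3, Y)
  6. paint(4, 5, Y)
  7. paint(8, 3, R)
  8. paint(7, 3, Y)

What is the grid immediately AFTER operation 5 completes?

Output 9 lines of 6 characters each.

After op 1 paint(2,1,G):
RRRRRR
RRRRRR
RGRRRR
RRRRRR
RRRRRR
RRRRRR
RRRRRR
RRRRRR
RKKRRR
After op 2 paint(5,3,Y):
RRRRRR
RRRRRR
RGRRRR
RRRRRR
RRRRRR
RRRYRR
RRRRRR
RRRRRR
RKKRRR
After op 3 fill(1,5,R) [0 cells changed]:
RRRRRR
RRRRRR
RGRRRR
RRRRRR
RRRRRR
RRRYRR
RRRRRR
RRRRRR
RKKRRR
After op 4 paint(2,4,B):
RRRRRR
RRRRRR
RGRRBR
RRRRRR
RRRRRR
RRRYRR
RRRRRR
RRRRRR
RKKRRR
After op 5 paint(7,3,Y):
RRRRRR
RRRRRR
RGRRBR
RRRRRR
RRRRRR
RRRYRR
RRRRRR
RRRYRR
RKKRRR

Answer: RRRRRR
RRRRRR
RGRRBR
RRRRRR
RRRRRR
RRRYRR
RRRRRR
RRRYRR
RKKRRR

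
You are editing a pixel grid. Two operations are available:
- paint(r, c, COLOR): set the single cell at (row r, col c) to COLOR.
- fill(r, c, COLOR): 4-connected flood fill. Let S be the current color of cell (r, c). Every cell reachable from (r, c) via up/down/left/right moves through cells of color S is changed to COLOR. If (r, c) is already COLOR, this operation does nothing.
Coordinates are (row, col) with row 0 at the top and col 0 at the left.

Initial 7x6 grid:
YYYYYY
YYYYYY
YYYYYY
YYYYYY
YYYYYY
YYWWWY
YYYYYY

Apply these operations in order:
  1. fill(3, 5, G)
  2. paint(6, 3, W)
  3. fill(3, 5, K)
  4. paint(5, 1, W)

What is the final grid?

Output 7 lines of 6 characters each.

Answer: KKKKKK
KKKKKK
KKKKKK
KKKKKK
KKKKKK
KWWWWK
KKKWKK

Derivation:
After op 1 fill(3,5,G) [39 cells changed]:
GGGGGG
GGGGGG
GGGGGG
GGGGGG
GGGGGG
GGWWWG
GGGGGG
After op 2 paint(6,3,W):
GGGGGG
GGGGGG
GGGGGG
GGGGGG
GGGGGG
GGWWWG
GGGWGG
After op 3 fill(3,5,K) [38 cells changed]:
KKKKKK
KKKKKK
KKKKKK
KKKKKK
KKKKKK
KKWWWK
KKKWKK
After op 4 paint(5,1,W):
KKKKKK
KKKKKK
KKKKKK
KKKKKK
KKKKKK
KWWWWK
KKKWKK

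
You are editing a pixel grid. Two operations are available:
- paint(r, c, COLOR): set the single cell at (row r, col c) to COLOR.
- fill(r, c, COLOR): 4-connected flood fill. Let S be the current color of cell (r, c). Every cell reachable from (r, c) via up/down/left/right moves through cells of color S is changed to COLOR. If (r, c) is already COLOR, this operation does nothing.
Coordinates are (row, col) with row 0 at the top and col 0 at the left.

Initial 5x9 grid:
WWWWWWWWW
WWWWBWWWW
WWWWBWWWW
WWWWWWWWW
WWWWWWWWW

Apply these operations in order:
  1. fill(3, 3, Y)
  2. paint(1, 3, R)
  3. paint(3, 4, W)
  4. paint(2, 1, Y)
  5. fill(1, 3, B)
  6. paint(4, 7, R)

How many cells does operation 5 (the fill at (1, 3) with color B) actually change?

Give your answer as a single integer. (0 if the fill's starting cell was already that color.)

After op 1 fill(3,3,Y) [43 cells changed]:
YYYYYYYYY
YYYYBYYYY
YYYYBYYYY
YYYYYYYYY
YYYYYYYYY
After op 2 paint(1,3,R):
YYYYYYYYY
YYYRBYYYY
YYYYBYYYY
YYYYYYYYY
YYYYYYYYY
After op 3 paint(3,4,W):
YYYYYYYYY
YYYRBYYYY
YYYYBYYYY
YYYYWYYYY
YYYYYYYYY
After op 4 paint(2,1,Y):
YYYYYYYYY
YYYRBYYYY
YYYYBYYYY
YYYYWYYYY
YYYYYYYYY
After op 5 fill(1,3,B) [1 cells changed]:
YYYYYYYYY
YYYBBYYYY
YYYYBYYYY
YYYYWYYYY
YYYYYYYYY

Answer: 1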